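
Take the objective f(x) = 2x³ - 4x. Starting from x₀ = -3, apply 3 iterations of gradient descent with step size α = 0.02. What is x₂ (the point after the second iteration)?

f′(x) = 6x² - 4
x₁ = -3 − 0.02·50 = -4
x₂ = -4 − 0.02·92 = -5.84

-5.84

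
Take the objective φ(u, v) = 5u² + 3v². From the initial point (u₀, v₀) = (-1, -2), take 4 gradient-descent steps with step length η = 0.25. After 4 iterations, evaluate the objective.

128.19140625

∇φ = (10u, 6v)
(u₁, v₁) = (-1, -2) − 0.25·(-10, -12) = (1.5, 1)
(u₂, v₂) = (1.5, 1) − 0.25·(15, 6) = (-2.25, -0.5)
(u₃, v₃) = (-2.25, -0.5) − 0.25·(-22.5, -3) = (3.375, 0.25)
(u₄, v₄) = (3.375, 0.25) − 0.25·(33.75, 1.5) = (-5.0625, -0.125)
φ(-5.0625, -0.125) = 128.19140625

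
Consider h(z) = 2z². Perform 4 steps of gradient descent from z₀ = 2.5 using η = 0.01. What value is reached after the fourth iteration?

h′(z) = 4z
z₁ = 2.5 − 0.01·10 = 2.4
z₂ = 2.4 − 0.01·9.6 = 2.304
z₃ = 2.304 − 0.01·9.216 = 2.21184
z₄ = 2.21184 − 0.01·8.84736 = 2.1233664

2.1233664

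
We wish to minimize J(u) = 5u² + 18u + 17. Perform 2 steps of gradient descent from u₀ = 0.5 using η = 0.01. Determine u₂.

0.063

J′(u) = 10u + 18
Step 1: J′(0.5) = 23; u₁ = 0.5 − 0.01·23 = 0.27
Step 2: J′(0.27) = 20.7; u₂ = 0.27 − 0.01·20.7 = 0.063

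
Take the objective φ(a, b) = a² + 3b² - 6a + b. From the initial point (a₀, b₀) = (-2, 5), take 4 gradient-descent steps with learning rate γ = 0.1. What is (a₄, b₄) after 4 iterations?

∇φ = (2a - 6, 6b + 1)
Step 1: at (-2, 5), ∇φ = (-10, 31) → (-2, 5) − 0.1·(-10, 31) = (-1, 1.9)
Step 2: at (-1, 1.9), ∇φ = (-8, 12.4) → (-1, 1.9) − 0.1·(-8, 12.4) = (-0.2, 0.66)
Step 3: at (-0.2, 0.66), ∇φ = (-6.4, 4.96) → (-0.2, 0.66) − 0.1·(-6.4, 4.96) = (0.44, 0.164)
Step 4: at (0.44, 0.164), ∇φ = (-5.12, 1.984) → (0.44, 0.164) − 0.1·(-5.12, 1.984) = (0.952, -0.0344)

(0.952, -0.0344)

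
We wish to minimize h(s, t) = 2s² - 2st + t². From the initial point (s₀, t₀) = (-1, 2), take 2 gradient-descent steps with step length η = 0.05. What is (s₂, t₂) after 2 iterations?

(-0.31, 1.47)

∇h = (4s - 2t, -2s + 2t)
Step 1: at (-1, 2), ∇h = (-8, 6) → (-1, 2) − 0.05·(-8, 6) = (-0.6, 1.7)
Step 2: at (-0.6, 1.7), ∇h = (-5.8, 4.6) → (-0.6, 1.7) − 0.05·(-5.8, 4.6) = (-0.31, 1.47)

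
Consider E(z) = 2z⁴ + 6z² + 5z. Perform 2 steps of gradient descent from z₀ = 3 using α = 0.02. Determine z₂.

-0.15834496

E′(z) = 8z³ + 12z + 5
Step 1: E′(3) = 257; z₁ = 3 − 0.02·257 = -2.14
Step 2: E′(-2.14) = -99.082752; z₂ = -2.14 − 0.02·(-99.082752) = -0.15834496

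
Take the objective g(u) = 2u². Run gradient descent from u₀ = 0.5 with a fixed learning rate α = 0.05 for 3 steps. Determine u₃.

0.256

g′(u) = 4u
Step 1: g′(0.5) = 2; u₁ = 0.5 − 0.05·2 = 0.4
Step 2: g′(0.4) = 1.6; u₂ = 0.4 − 0.05·1.6 = 0.32
Step 3: g′(0.32) = 1.28; u₃ = 0.32 − 0.05·1.28 = 0.256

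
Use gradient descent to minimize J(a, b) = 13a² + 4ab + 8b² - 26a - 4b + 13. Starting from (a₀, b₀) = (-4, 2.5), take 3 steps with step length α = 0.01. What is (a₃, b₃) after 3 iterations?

(-1.23232, 1.86672)

∇J = (26a + 4b - 26, 4a + 16b - 4)
Step 1: at (-4, 2.5), ∇J = (-120, 20) → (-4, 2.5) − 0.01·(-120, 20) = (-2.8, 2.3)
Step 2: at (-2.8, 2.3), ∇J = (-89.6, 21.6) → (-2.8, 2.3) − 0.01·(-89.6, 21.6) = (-1.904, 2.084)
Step 3: at (-1.904, 2.084), ∇J = (-67.168, 21.728) → (-1.904, 2.084) − 0.01·(-67.168, 21.728) = (-1.23232, 1.86672)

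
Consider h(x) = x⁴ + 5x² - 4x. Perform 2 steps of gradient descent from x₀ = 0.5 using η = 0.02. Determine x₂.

0.44769416

h′(x) = 4x³ + 10x - 4
Step 1: h′(0.5) = 1.5; x₁ = 0.5 − 0.02·1.5 = 0.47
Step 2: h′(0.47) = 1.115292; x₂ = 0.47 − 0.02·1.115292 = 0.44769416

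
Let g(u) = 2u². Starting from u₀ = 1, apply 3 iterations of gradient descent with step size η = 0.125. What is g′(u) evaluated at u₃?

0.5

g′(u) = 4u
u₁ = 1 − 0.125·4 = 0.5
u₂ = 0.5 − 0.125·2 = 0.25
u₃ = 0.25 − 0.125·1 = 0.125
g′(u) at (0.125) = 0.5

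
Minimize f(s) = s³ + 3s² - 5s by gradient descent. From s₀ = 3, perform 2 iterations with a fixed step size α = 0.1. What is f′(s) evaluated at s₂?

f′(s) = 3s² + 6s - 5
s₁ = 3 − 0.1·40 = -1
s₂ = -1 − 0.1·(-8) = -0.2
f′(s) at (-0.2) = -6.08

-6.08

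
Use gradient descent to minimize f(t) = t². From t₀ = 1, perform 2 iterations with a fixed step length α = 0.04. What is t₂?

f′(t) = 2t
t₁ = 1 − 0.04·2 = 0.92
t₂ = 0.92 − 0.04·1.84 = 0.8464

0.8464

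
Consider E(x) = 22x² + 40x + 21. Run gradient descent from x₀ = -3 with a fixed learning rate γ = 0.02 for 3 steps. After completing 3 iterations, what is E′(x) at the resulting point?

E′(x) = 44x + 40
Step 1: E′(-3) = -92; x₁ = -3 − 0.02·(-92) = -1.16
Step 2: E′(-1.16) = -11.04; x₂ = -1.16 − 0.02·(-11.04) = -0.9392
Step 3: E′(-0.9392) = -1.3248; x₃ = -0.9392 − 0.02·(-1.3248) = -0.912704
E′(x) at (-0.912704) = -0.158976

-0.158976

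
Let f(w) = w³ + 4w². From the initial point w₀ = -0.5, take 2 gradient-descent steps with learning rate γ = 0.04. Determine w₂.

-0.268028

f′(w) = 3w² + 8w
Step 1: f′(-0.5) = -3.25; w₁ = -0.5 − 0.04·(-3.25) = -0.37
Step 2: f′(-0.37) = -2.5493; w₂ = -0.37 − 0.04·(-2.5493) = -0.268028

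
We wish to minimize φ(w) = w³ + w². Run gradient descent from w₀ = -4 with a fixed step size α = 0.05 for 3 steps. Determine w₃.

φ′(w) = 3w² + 2w
w₁ = -4 − 0.05·40 = -6
w₂ = -6 − 0.05·96 = -10.8
w₃ = -10.8 − 0.05·328.32 = -27.216

-27.216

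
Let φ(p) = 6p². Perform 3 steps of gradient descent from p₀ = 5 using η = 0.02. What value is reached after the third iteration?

φ′(p) = 12p
p₁ = 5 − 0.02·60 = 3.8
p₂ = 3.8 − 0.02·45.6 = 2.888
p₃ = 2.888 − 0.02·34.656 = 2.19488

2.19488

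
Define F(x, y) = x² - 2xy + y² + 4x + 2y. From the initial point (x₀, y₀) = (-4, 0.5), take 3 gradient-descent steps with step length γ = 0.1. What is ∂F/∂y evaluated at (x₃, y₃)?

4.728

∇F = (2x - 2y + 4, -2x + 2y + 2)
Step 1: at (-4, 0.5), ∇F = (-5, 11) → (-4, 0.5) − 0.1·(-5, 11) = (-3.5, -0.6)
Step 2: at (-3.5, -0.6), ∇F = (-1.8, 7.8) → (-3.5, -0.6) − 0.1·(-1.8, 7.8) = (-3.32, -1.38)
Step 3: at (-3.32, -1.38), ∇F = (0.12, 5.88) → (-3.32, -1.38) − 0.1·(0.12, 5.88) = (-3.332, -1.968)
∂F/∂y at (-3.332, -1.968) = 4.728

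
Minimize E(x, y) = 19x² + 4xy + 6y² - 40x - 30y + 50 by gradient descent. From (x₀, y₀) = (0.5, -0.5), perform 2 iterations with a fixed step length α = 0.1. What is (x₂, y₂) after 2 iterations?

(-5, 1.3)

∇E = (38x + 4y - 40, 4x + 12y - 30)
Step 1: at (0.5, -0.5), ∇E = (-23, -34) → (0.5, -0.5) − 0.1·(-23, -34) = (2.8, 2.9)
Step 2: at (2.8, 2.9), ∇E = (78, 16) → (2.8, 2.9) − 0.1·(78, 16) = (-5, 1.3)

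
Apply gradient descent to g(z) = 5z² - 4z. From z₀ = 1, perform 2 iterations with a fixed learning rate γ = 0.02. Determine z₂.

0.784

g′(z) = 10z - 4
z₁ = 1 − 0.02·6 = 0.88
z₂ = 0.88 − 0.02·4.8 = 0.784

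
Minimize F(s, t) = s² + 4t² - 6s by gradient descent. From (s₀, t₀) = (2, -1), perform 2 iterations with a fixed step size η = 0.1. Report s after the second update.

2.36

∇F = (2s - 6, 8t)
Step 1: at (2, -1), ∇F = (-2, -8) → (2, -1) − 0.1·(-2, -8) = (2.2, -0.2)
Step 2: at (2.2, -0.2), ∇F = (-1.6, -1.6) → (2.2, -0.2) − 0.1·(-1.6, -1.6) = (2.36, -0.04)
s = 2.36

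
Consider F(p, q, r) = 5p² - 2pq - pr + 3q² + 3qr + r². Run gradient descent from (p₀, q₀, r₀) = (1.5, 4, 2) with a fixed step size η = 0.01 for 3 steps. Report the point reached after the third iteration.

(1.345131, 3.247125, 1.595685)

∇F = (10p - 2q - r, -2p + 6q + 3r, -p + 3q + 2r)
Step 1: at (1.5, 4, 2), ∇F = (5, 27, 14.5) → (1.5, 4, 2) − 0.01·(5, 27, 14.5) = (1.45, 3.73, 1.855)
Step 2: at (1.45, 3.73, 1.855), ∇F = (5.185, 25.045, 13.45) → (1.45, 3.73, 1.855) − 0.01·(5.185, 25.045, 13.45) = (1.39815, 3.47955, 1.7205)
Step 3: at (1.39815, 3.47955, 1.7205), ∇F = (5.3019, 23.2425, 12.4815) → (1.39815, 3.47955, 1.7205) − 0.01·(5.3019, 23.2425, 12.4815) = (1.345131, 3.247125, 1.595685)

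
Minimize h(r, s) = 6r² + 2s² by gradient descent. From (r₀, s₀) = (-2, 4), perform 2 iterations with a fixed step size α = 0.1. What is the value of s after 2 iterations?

1.44

∇h = (12r, 4s)
Step 1: at (-2, 4), ∇h = (-24, 16) → (-2, 4) − 0.1·(-24, 16) = (0.4, 2.4)
Step 2: at (0.4, 2.4), ∇h = (4.8, 9.6) → (0.4, 2.4) − 0.1·(4.8, 9.6) = (-0.08, 1.44)
s = 1.44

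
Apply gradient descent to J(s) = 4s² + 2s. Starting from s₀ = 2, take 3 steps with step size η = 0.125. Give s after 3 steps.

J′(s) = 8s + 2
s₁ = 2 − 0.125·18 = -0.25
s₂ = -0.25 − 0.125·0 = -0.25
s₃ = -0.25 − 0.125·0 = -0.25

-0.25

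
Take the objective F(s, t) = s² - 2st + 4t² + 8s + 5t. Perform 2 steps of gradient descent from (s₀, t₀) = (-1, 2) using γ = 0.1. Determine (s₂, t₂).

(-1.82, -0.8)

∇F = (2s - 2t + 8, -2s + 8t + 5)
Step 1: at (-1, 2), ∇F = (2, 23) → (-1, 2) − 0.1·(2, 23) = (-1.2, -0.3)
Step 2: at (-1.2, -0.3), ∇F = (6.2, 5) → (-1.2, -0.3) − 0.1·(6.2, 5) = (-1.82, -0.8)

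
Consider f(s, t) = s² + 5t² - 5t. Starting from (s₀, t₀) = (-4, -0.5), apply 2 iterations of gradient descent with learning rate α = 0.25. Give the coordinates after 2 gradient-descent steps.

(-1, -1.75)

∇f = (2s, 10t - 5)
(s₁, t₁) = (-4, -0.5) − 0.25·(-8, -10) = (-2, 2)
(s₂, t₂) = (-2, 2) − 0.25·(-4, 15) = (-1, -1.75)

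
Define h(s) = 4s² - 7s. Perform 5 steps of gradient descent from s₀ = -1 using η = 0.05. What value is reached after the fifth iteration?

0.7292

h′(s) = 8s - 7
s₁ = -1 − 0.05·(-15) = -0.25
s₂ = -0.25 − 0.05·(-9) = 0.2
s₃ = 0.2 − 0.05·(-5.4) = 0.47
s₄ = 0.47 − 0.05·(-3.24) = 0.632
s₅ = 0.632 − 0.05·(-1.944) = 0.7292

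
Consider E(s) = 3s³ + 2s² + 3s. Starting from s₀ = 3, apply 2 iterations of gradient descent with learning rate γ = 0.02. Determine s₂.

E′(s) = 9s² + 4s + 3
s₁ = 3 − 0.02·96 = 1.08
s₂ = 1.08 − 0.02·17.8176 = 0.723648

0.723648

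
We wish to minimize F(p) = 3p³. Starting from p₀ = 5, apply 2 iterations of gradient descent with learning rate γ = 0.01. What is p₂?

2.069375

F′(p) = 9p²
Step 1: F′(5) = 225; p₁ = 5 − 0.01·225 = 2.75
Step 2: F′(2.75) = 68.0625; p₂ = 2.75 − 0.01·68.0625 = 2.069375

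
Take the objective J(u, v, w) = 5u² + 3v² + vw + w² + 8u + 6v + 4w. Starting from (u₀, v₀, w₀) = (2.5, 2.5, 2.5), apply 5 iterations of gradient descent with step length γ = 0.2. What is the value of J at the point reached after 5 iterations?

∇J = (10u + 8, 6v + w + 6, v + 2w + 4)
(u₁, v₁, w₁) = (2.5, 2.5, 2.5) − 0.2·(33, 23.5, 11.5) = (-4.1, -2.2, 0.2)
(u₂, v₂, w₂) = (-4.1, -2.2, 0.2) − 0.2·(-33, -7, 2.2) = (2.5, -0.8, -0.24)
(u₃, v₃, w₃) = (2.5, -0.8, -0.24) − 0.2·(33, 0.96, 2.72) = (-4.1, -0.992, -0.784)
(u₄, v₄, w₄) = (-4.1, -0.992, -0.784) − 0.2·(-33, -0.736, 1.44) = (2.5, -0.8448, -1.072)
(u₅, v₅, w₅) = (2.5, -0.8448, -1.072) − 0.2·(33, -0.1408, 1.0112) = (-4.1, -0.81664, -1.27424)
J(-4.1, -0.81664, -1.27424) = 45.9181856

45.9181856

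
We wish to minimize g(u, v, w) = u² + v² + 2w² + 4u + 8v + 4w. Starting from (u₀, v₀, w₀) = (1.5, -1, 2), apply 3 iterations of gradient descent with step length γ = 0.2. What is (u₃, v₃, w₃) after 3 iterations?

∇g = (2u + 4, 2v + 8, 4w + 4)
Step 1: at (1.5, -1, 2), ∇g = (7, 6, 12) → (1.5, -1, 2) − 0.2·(7, 6, 12) = (0.1, -2.2, -0.4)
Step 2: at (0.1, -2.2, -0.4), ∇g = (4.2, 3.6, 2.4) → (0.1, -2.2, -0.4) − 0.2·(4.2, 3.6, 2.4) = (-0.74, -2.92, -0.88)
Step 3: at (-0.74, -2.92, -0.88), ∇g = (2.52, 2.16, 0.48) → (-0.74, -2.92, -0.88) − 0.2·(2.52, 2.16, 0.48) = (-1.244, -3.352, -0.976)

(-1.244, -3.352, -0.976)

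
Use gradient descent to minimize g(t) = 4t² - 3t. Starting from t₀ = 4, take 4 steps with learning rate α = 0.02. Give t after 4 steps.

g′(t) = 8t - 3
t₁ = 4 − 0.02·29 = 3.42
t₂ = 3.42 − 0.02·24.36 = 2.9328
t₃ = 2.9328 − 0.02·20.4624 = 2.523552
t₄ = 2.523552 − 0.02·17.188416 = 2.17978368

2.17978368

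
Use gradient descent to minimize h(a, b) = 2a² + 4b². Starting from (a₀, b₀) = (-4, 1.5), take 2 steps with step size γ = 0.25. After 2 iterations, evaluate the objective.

∇h = (4a, 8b)
(a₁, b₁) = (-4, 1.5) − 0.25·(-16, 12) = (0, -1.5)
(a₂, b₂) = (0, -1.5) − 0.25·(0, -12) = (0, 1.5)
h(0, 1.5) = 9

9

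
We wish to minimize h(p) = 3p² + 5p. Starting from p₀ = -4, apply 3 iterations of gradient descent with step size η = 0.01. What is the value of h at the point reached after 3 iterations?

18.670249246768

h′(p) = 6p + 5
Step 1: h′(-4) = -19; p₁ = -4 − 0.01·(-19) = -3.81
Step 2: h′(-3.81) = -17.86; p₂ = -3.81 − 0.01·(-17.86) = -3.6314
Step 3: h′(-3.6314) = -16.7884; p₃ = -3.6314 − 0.01·(-16.7884) = -3.463516
h(-3.463516) = 18.670249246768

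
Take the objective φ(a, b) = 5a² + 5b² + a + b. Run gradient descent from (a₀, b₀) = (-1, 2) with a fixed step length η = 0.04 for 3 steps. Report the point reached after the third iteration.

(-0.2944, 0.3536)

∇φ = (10a + 1, 10b + 1)
Step 1: at (-1, 2), ∇φ = (-9, 21) → (-1, 2) − 0.04·(-9, 21) = (-0.64, 1.16)
Step 2: at (-0.64, 1.16), ∇φ = (-5.4, 12.6) → (-0.64, 1.16) − 0.04·(-5.4, 12.6) = (-0.424, 0.656)
Step 3: at (-0.424, 0.656), ∇φ = (-3.24, 7.56) → (-0.424, 0.656) − 0.04·(-3.24, 7.56) = (-0.2944, 0.3536)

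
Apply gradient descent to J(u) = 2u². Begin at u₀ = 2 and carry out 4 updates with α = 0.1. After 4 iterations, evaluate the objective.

0.13436928

J′(u) = 4u
Step 1: J′(2) = 8; u₁ = 2 − 0.1·8 = 1.2
Step 2: J′(1.2) = 4.8; u₂ = 1.2 − 0.1·4.8 = 0.72
Step 3: J′(0.72) = 2.88; u₃ = 0.72 − 0.1·2.88 = 0.432
Step 4: J′(0.432) = 1.728; u₄ = 0.432 − 0.1·1.728 = 0.2592
J(0.2592) = 0.13436928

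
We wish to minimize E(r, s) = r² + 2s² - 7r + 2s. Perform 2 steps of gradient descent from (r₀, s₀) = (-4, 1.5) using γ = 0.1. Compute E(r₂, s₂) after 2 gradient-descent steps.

∇E = (2r - 7, 4s + 2)
(r₁, s₁) = (-4, 1.5) − 0.1·(-15, 8) = (-2.5, 0.7)
(r₂, s₂) = (-2.5, 0.7) − 0.1·(-12, 4.8) = (-1.3, 0.22)
E(-1.3, 0.22) = 11.3268

11.3268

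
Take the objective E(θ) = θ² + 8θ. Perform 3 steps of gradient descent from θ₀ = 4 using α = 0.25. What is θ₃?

-3

E′(θ) = 2θ + 8
Step 1: E′(4) = 16; θ₁ = 4 − 0.25·16 = 0
Step 2: E′(0) = 8; θ₂ = 0 − 0.25·8 = -2
Step 3: E′(-2) = 4; θ₃ = -2 − 0.25·4 = -3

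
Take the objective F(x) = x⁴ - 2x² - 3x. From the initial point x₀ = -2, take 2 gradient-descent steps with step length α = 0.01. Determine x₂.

F′(x) = 4x³ - 4x - 3
Step 1: F′(-2) = -27; x₁ = -2 − 0.01·(-27) = -1.73
Step 2: F′(-1.73) = -16.790868; x₂ = -1.73 − 0.01·(-16.790868) = -1.56209132

-1.56209132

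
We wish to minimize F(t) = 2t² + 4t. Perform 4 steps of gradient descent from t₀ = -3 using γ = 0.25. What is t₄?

-1

F′(t) = 4t + 4
Step 1: F′(-3) = -8; t₁ = -3 − 0.25·(-8) = -1
Step 2: F′(-1) = 0; t₂ = -1 − 0.25·0 = -1
Step 3: F′(-1) = 0; t₃ = -1 − 0.25·0 = -1
Step 4: F′(-1) = 0; t₄ = -1 − 0.25·0 = -1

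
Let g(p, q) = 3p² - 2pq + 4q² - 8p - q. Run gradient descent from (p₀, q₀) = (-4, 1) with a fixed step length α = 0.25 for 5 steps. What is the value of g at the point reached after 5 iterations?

∇g = (6p - 2q - 8, -2p + 8q - 1)
Step 1: at (-4, 1), ∇g = (-34, 15) → (-4, 1) − 0.25·(-34, 15) = (4.5, -2.75)
Step 2: at (4.5, -2.75), ∇g = (24.5, -32) → (4.5, -2.75) − 0.25·(24.5, -32) = (-1.625, 5.25)
Step 3: at (-1.625, 5.25), ∇g = (-28.25, 44.25) → (-1.625, 5.25) − 0.25·(-28.25, 44.25) = (5.4375, -5.8125)
Step 4: at (5.4375, -5.8125), ∇g = (36.25, -58.375) → (5.4375, -5.8125) − 0.25·(36.25, -58.375) = (-3.625, 8.78125)
Step 5: at (-3.625, 8.78125), ∇g = (-47.3125, 76.5) → (-3.625, 8.78125) − 0.25·(-47.3125, 76.5) = (8.203125, -10.34375)
g(8.203125, -10.34375) = 744.267333984375

744.267333984375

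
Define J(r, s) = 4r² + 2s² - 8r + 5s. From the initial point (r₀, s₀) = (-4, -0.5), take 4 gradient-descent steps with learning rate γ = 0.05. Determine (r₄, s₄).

(0.352, -0.9428)

∇J = (8r - 8, 4s + 5)
Step 1: at (-4, -0.5), ∇J = (-40, 3) → (-4, -0.5) − 0.05·(-40, 3) = (-2, -0.65)
Step 2: at (-2, -0.65), ∇J = (-24, 2.4) → (-2, -0.65) − 0.05·(-24, 2.4) = (-0.8, -0.77)
Step 3: at (-0.8, -0.77), ∇J = (-14.4, 1.92) → (-0.8, -0.77) − 0.05·(-14.4, 1.92) = (-0.08, -0.866)
Step 4: at (-0.08, -0.866), ∇J = (-8.64, 1.536) → (-0.08, -0.866) − 0.05·(-8.64, 1.536) = (0.352, -0.9428)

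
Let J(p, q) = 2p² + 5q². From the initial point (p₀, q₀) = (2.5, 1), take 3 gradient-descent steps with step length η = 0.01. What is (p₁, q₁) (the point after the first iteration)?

(2.4, 0.9)

∇J = (4p, 10q)
(p₁, q₁) = (2.5, 1) − 0.01·(10, 10) = (2.4, 0.9)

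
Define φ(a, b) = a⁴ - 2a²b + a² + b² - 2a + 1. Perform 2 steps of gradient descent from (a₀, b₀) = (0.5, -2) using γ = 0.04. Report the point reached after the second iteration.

∇φ = (4a³ - 4ab + 2a - 2, -2a² + 2b)
(a₁, b₁) = (0.5, -2) − 0.04·(3.5, -4.5) = (0.36, -1.82)
(a₂, b₂) = (0.36, -1.82) − 0.04·(1.527424, -3.8992) = (0.29890304, -1.664032)

(0.29890304, -1.664032)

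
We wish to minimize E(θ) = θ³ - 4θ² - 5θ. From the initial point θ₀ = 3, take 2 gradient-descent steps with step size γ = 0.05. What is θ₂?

3.1485

E′(θ) = 3θ² - 8θ - 5
Step 1: E′(3) = -2; θ₁ = 3 − 0.05·(-2) = 3.1
Step 2: E′(3.1) = -0.97; θ₂ = 3.1 − 0.05·(-0.97) = 3.1485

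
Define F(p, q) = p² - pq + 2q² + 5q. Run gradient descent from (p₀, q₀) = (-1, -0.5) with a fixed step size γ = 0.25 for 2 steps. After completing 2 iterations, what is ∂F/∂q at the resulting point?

∇F = (2p - q, -p + 4q + 5)
Step 1: at (-1, -0.5), ∇F = (-1.5, 4) → (-1, -0.5) − 0.25·(-1.5, 4) = (-0.625, -1.5)
Step 2: at (-0.625, -1.5), ∇F = (0.25, -0.375) → (-0.625, -1.5) − 0.25·(0.25, -0.375) = (-0.6875, -1.40625)
∂F/∂q at (-0.6875, -1.40625) = 0.0625

0.0625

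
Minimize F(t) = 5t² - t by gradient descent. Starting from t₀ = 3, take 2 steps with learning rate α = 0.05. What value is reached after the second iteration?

0.825

F′(t) = 10t - 1
t₁ = 3 − 0.05·29 = 1.55
t₂ = 1.55 − 0.05·14.5 = 0.825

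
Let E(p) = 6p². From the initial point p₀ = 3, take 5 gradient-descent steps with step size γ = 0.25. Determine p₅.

E′(p) = 12p
Step 1: E′(3) = 36; p₁ = 3 − 0.25·36 = -6
Step 2: E′(-6) = -72; p₂ = -6 − 0.25·(-72) = 12
Step 3: E′(12) = 144; p₃ = 12 − 0.25·144 = -24
Step 4: E′(-24) = -288; p₄ = -24 − 0.25·(-288) = 48
Step 5: E′(48) = 576; p₅ = 48 − 0.25·576 = -96

-96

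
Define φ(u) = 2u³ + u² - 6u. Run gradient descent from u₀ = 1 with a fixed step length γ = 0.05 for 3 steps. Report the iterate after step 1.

φ′(u) = 6u² + 2u - 6
Step 1: φ′(1) = 2; u₁ = 1 − 0.05·2 = 0.9

0.9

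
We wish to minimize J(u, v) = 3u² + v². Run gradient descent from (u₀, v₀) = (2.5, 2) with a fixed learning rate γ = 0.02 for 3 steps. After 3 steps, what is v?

1.769472

∇J = (6u, 2v)
Step 1: at (2.5, 2), ∇J = (15, 4) → (2.5, 2) − 0.02·(15, 4) = (2.2, 1.92)
Step 2: at (2.2, 1.92), ∇J = (13.2, 3.84) → (2.2, 1.92) − 0.02·(13.2, 3.84) = (1.936, 1.8432)
Step 3: at (1.936, 1.8432), ∇J = (11.616, 3.6864) → (1.936, 1.8432) − 0.02·(11.616, 3.6864) = (1.70368, 1.769472)
v = 1.769472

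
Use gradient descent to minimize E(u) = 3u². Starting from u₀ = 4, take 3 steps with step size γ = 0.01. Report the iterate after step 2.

3.5344

E′(u) = 6u
Step 1: E′(4) = 24; u₁ = 4 − 0.01·24 = 3.76
Step 2: E′(3.76) = 22.56; u₂ = 3.76 − 0.01·22.56 = 3.5344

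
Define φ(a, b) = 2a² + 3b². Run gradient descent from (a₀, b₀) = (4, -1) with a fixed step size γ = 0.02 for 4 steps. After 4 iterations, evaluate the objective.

∇φ = (4a, 6b)
(a₁, b₁) = (4, -1) − 0.02·(16, -6) = (3.68, -0.88)
(a₂, b₂) = (3.68, -0.88) − 0.02·(14.72, -5.28) = (3.3856, -0.7744)
(a₃, b₃) = (3.3856, -0.7744) − 0.02·(13.5424, -4.6464) = (3.114752, -0.681472)
(a₄, b₄) = (3.114752, -0.681472) − 0.02·(12.459008, -4.088832) = (2.86557184, -0.59969536)
φ(2.86557184, -0.59969536) = 17.50190751481856

17.50190751481856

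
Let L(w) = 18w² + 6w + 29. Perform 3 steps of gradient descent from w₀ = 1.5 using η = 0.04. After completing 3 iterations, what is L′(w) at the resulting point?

-5.11104

L′(w) = 36w + 6
Step 1: L′(1.5) = 60; w₁ = 1.5 − 0.04·60 = -0.9
Step 2: L′(-0.9) = -26.4; w₂ = -0.9 − 0.04·(-26.4) = 0.156
Step 3: L′(0.156) = 11.616; w₃ = 0.156 − 0.04·11.616 = -0.30864
L′(w) at (-0.30864) = -5.11104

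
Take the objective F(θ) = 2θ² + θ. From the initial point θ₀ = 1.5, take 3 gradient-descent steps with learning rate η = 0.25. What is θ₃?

F′(θ) = 4θ + 1
θ₁ = 1.5 − 0.25·7 = -0.25
θ₂ = -0.25 − 0.25·0 = -0.25
θ₃ = -0.25 − 0.25·0 = -0.25

-0.25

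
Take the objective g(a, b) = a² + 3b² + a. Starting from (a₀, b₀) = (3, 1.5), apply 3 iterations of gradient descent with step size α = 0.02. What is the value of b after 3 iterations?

∇g = (2a + 1, 6b)
(a₁, b₁) = (3, 1.5) − 0.02·(7, 9) = (2.86, 1.32)
(a₂, b₂) = (2.86, 1.32) − 0.02·(6.72, 7.92) = (2.7256, 1.1616)
(a₃, b₃) = (2.7256, 1.1616) − 0.02·(6.4512, 6.9696) = (2.596576, 1.022208)
b = 1.022208

1.022208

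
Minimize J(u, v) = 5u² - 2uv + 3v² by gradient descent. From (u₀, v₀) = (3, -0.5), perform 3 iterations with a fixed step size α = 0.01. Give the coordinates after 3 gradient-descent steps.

∇J = (10u - 2v, -2u + 6v)
Step 1: at (3, -0.5), ∇J = (31, -9) → (3, -0.5) − 0.01·(31, -9) = (2.69, -0.41)
Step 2: at (2.69, -0.41), ∇J = (27.72, -7.84) → (2.69, -0.41) − 0.01·(27.72, -7.84) = (2.4128, -0.3316)
Step 3: at (2.4128, -0.3316), ∇J = (24.7912, -6.8152) → (2.4128, -0.3316) − 0.01·(24.7912, -6.8152) = (2.164888, -0.263448)

(2.164888, -0.263448)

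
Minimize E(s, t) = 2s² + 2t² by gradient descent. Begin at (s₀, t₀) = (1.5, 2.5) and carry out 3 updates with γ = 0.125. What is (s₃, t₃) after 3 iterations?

(0.1875, 0.3125)

∇E = (4s, 4t)
(s₁, t₁) = (1.5, 2.5) − 0.125·(6, 10) = (0.75, 1.25)
(s₂, t₂) = (0.75, 1.25) − 0.125·(3, 5) = (0.375, 0.625)
(s₃, t₃) = (0.375, 0.625) − 0.125·(1.5, 2.5) = (0.1875, 0.3125)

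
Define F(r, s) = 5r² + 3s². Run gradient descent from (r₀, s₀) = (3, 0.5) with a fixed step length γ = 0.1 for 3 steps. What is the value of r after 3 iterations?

∇F = (10r, 6s)
(r₁, s₁) = (3, 0.5) − 0.1·(30, 3) = (0, 0.2)
(r₂, s₂) = (0, 0.2) − 0.1·(0, 1.2) = (0, 0.08)
(r₃, s₃) = (0, 0.08) − 0.1·(0, 0.48) = (0, 0.032)
r = 0

0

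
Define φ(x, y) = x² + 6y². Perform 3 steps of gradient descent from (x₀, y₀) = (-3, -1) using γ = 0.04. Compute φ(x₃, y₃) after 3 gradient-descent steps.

5.57581867008

∇φ = (2x, 12y)
(x₁, y₁) = (-3, -1) − 0.04·(-6, -12) = (-2.76, -0.52)
(x₂, y₂) = (-2.76, -0.52) − 0.04·(-5.52, -6.24) = (-2.5392, -0.2704)
(x₃, y₃) = (-2.5392, -0.2704) − 0.04·(-5.0784, -3.2448) = (-2.336064, -0.140608)
φ(-2.336064, -0.140608) = 5.57581867008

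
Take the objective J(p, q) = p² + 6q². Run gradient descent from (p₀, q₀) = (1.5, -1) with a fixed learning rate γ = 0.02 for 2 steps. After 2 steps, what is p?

∇J = (2p, 12q)
Step 1: at (1.5, -1), ∇J = (3, -12) → (1.5, -1) − 0.02·(3, -12) = (1.44, -0.76)
Step 2: at (1.44, -0.76), ∇J = (2.88, -9.12) → (1.44, -0.76) − 0.02·(2.88, -9.12) = (1.3824, -0.5776)
p = 1.3824

1.3824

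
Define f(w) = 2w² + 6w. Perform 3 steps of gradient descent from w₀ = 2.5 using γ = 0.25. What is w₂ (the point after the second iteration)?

f′(w) = 4w + 6
w₁ = 2.5 − 0.25·16 = -1.5
w₂ = -1.5 − 0.25·0 = -1.5

-1.5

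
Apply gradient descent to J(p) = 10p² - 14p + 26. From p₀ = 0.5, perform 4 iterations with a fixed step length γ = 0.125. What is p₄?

J′(p) = 20p - 14
Step 1: J′(0.5) = -4; p₁ = 0.5 − 0.125·(-4) = 1
Step 2: J′(1) = 6; p₂ = 1 − 0.125·6 = 0.25
Step 3: J′(0.25) = -9; p₃ = 0.25 − 0.125·(-9) = 1.375
Step 4: J′(1.375) = 13.5; p₄ = 1.375 − 0.125·13.5 = -0.3125

-0.3125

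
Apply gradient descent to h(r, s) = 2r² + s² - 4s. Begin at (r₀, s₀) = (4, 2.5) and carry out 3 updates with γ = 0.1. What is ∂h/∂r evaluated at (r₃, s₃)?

3.456

∇h = (4r, 2s - 4)
Step 1: at (4, 2.5), ∇h = (16, 1) → (4, 2.5) − 0.1·(16, 1) = (2.4, 2.4)
Step 2: at (2.4, 2.4), ∇h = (9.6, 0.8) → (2.4, 2.4) − 0.1·(9.6, 0.8) = (1.44, 2.32)
Step 3: at (1.44, 2.32), ∇h = (5.76, 0.64) → (1.44, 2.32) − 0.1·(5.76, 0.64) = (0.864, 2.256)
∂h/∂r at (0.864, 2.256) = 3.456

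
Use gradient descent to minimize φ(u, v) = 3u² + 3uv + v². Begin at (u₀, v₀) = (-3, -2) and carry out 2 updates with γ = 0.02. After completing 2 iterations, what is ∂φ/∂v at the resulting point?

-9.378

∇φ = (6u + 3v, 3u + 2v)
(u₁, v₁) = (-3, -2) − 0.02·(-24, -13) = (-2.52, -1.74)
(u₂, v₂) = (-2.52, -1.74) − 0.02·(-20.34, -11.04) = (-2.1132, -1.5192)
∂φ/∂v at (-2.1132, -1.5192) = -9.378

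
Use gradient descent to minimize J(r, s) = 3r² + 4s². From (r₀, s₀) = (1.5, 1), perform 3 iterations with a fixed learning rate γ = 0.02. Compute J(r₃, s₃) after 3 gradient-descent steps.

4.539919712256

∇J = (6r, 8s)
Step 1: at (1.5, 1), ∇J = (9, 8) → (1.5, 1) − 0.02·(9, 8) = (1.32, 0.84)
Step 2: at (1.32, 0.84), ∇J = (7.92, 6.72) → (1.32, 0.84) − 0.02·(7.92, 6.72) = (1.1616, 0.7056)
Step 3: at (1.1616, 0.7056), ∇J = (6.9696, 5.6448) → (1.1616, 0.7056) − 0.02·(6.9696, 5.6448) = (1.022208, 0.592704)
J(1.022208, 0.592704) = 4.539919712256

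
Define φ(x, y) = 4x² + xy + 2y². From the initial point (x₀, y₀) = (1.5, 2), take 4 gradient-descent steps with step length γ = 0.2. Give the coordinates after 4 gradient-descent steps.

∇φ = (8x + y, x + 4y)
Step 1: at (1.5, 2), ∇φ = (14, 9.5) → (1.5, 2) − 0.2·(14, 9.5) = (-1.3, 0.1)
Step 2: at (-1.3, 0.1), ∇φ = (-10.3, -0.9) → (-1.3, 0.1) − 0.2·(-10.3, -0.9) = (0.76, 0.28)
Step 3: at (0.76, 0.28), ∇φ = (6.36, 1.88) → (0.76, 0.28) − 0.2·(6.36, 1.88) = (-0.512, -0.096)
Step 4: at (-0.512, -0.096), ∇φ = (-4.192, -0.896) → (-0.512, -0.096) − 0.2·(-4.192, -0.896) = (0.3264, 0.0832)

(0.3264, 0.0832)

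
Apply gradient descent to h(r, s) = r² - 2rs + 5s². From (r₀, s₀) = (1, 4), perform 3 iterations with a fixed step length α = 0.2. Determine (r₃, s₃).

(1.72, -4.528)

∇h = (2r - 2s, -2r + 10s)
(r₁, s₁) = (1, 4) − 0.2·(-6, 38) = (2.2, -3.6)
(r₂, s₂) = (2.2, -3.6) − 0.2·(11.6, -40.4) = (-0.12, 4.48)
(r₃, s₃) = (-0.12, 4.48) − 0.2·(-9.2, 45.04) = (1.72, -4.528)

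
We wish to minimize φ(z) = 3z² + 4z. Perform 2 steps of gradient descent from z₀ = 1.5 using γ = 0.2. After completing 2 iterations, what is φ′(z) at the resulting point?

φ′(z) = 6z + 4
Step 1: φ′(1.5) = 13; z₁ = 1.5 − 0.2·13 = -1.1
Step 2: φ′(-1.1) = -2.6; z₂ = -1.1 − 0.2·(-2.6) = -0.58
φ′(z) at (-0.58) = 0.52

0.52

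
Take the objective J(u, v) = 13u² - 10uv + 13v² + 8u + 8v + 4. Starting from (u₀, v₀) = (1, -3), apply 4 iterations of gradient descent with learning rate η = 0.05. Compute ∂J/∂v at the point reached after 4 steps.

∇J = (26u - 10v + 8, -10u + 26v + 8)
Step 1: at (1, -3), ∇J = (64, -80) → (1, -3) − 0.05·(64, -80) = (-2.2, 1)
Step 2: at (-2.2, 1), ∇J = (-59.2, 56) → (-2.2, 1) − 0.05·(-59.2, 56) = (0.76, -1.8)
Step 3: at (0.76, -1.8), ∇J = (45.76, -46.4) → (0.76, -1.8) − 0.05·(45.76, -46.4) = (-1.528, 0.52)
Step 4: at (-1.528, 0.52), ∇J = (-36.928, 36.8) → (-1.528, 0.52) − 0.05·(-36.928, 36.8) = (0.3184, -1.32)
∂J/∂v at (0.3184, -1.32) = -29.504

-29.504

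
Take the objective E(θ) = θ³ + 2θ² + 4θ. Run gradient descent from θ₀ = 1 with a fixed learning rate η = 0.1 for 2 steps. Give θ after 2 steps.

E′(θ) = 3θ² + 4θ + 4
Step 1: E′(1) = 11; θ₁ = 1 − 0.1·11 = -0.1
Step 2: E′(-0.1) = 3.63; θ₂ = -0.1 − 0.1·3.63 = -0.463

-0.463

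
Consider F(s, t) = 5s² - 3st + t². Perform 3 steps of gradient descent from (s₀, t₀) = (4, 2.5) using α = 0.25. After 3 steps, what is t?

6.546875

∇F = (10s - 3t, -3s + 2t)
(s₁, t₁) = (4, 2.5) − 0.25·(32.5, -7) = (-4.125, 4.25)
(s₂, t₂) = (-4.125, 4.25) − 0.25·(-54, 20.875) = (9.375, -0.96875)
(s₃, t₃) = (9.375, -0.96875) − 0.25·(96.65625, -30.0625) = (-14.7890625, 6.546875)
t = 6.546875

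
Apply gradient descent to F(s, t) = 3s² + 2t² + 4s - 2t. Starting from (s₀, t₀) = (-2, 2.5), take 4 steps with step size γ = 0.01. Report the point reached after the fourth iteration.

(-1.70766528, 2.19869312)

∇F = (6s + 4, 4t - 2)
Step 1: at (-2, 2.5), ∇F = (-8, 8) → (-2, 2.5) − 0.01·(-8, 8) = (-1.92, 2.42)
Step 2: at (-1.92, 2.42), ∇F = (-7.52, 7.68) → (-1.92, 2.42) − 0.01·(-7.52, 7.68) = (-1.8448, 2.3432)
Step 3: at (-1.8448, 2.3432), ∇F = (-7.0688, 7.3728) → (-1.8448, 2.3432) − 0.01·(-7.0688, 7.3728) = (-1.774112, 2.269472)
Step 4: at (-1.774112, 2.269472), ∇F = (-6.644672, 7.077888) → (-1.774112, 2.269472) − 0.01·(-6.644672, 7.077888) = (-1.70766528, 2.19869312)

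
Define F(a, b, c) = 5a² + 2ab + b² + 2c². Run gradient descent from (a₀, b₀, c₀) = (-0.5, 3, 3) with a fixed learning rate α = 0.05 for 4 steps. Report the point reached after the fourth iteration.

(-0.4972, 2.1516, 1.2288)

∇F = (10a + 2b, 2a + 2b, 4c)
(a₁, b₁, c₁) = (-0.5, 3, 3) − 0.05·(1, 5, 12) = (-0.55, 2.75, 2.4)
(a₂, b₂, c₂) = (-0.55, 2.75, 2.4) − 0.05·(0, 4.4, 9.6) = (-0.55, 2.53, 1.92)
(a₃, b₃, c₃) = (-0.55, 2.53, 1.92) − 0.05·(-0.44, 3.96, 7.68) = (-0.528, 2.332, 1.536)
(a₄, b₄, c₄) = (-0.528, 2.332, 1.536) − 0.05·(-0.616, 3.608, 6.144) = (-0.4972, 2.1516, 1.2288)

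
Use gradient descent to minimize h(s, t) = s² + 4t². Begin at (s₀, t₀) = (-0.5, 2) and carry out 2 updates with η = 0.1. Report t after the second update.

∇h = (2s, 8t)
(s₁, t₁) = (-0.5, 2) − 0.1·(-1, 16) = (-0.4, 0.4)
(s₂, t₂) = (-0.4, 0.4) − 0.1·(-0.8, 3.2) = (-0.32, 0.08)
t = 0.08

0.08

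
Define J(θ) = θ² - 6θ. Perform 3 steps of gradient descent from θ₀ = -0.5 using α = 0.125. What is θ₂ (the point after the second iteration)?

J′(θ) = 2θ - 6
Step 1: J′(-0.5) = -7; θ₁ = -0.5 − 0.125·(-7) = 0.375
Step 2: J′(0.375) = -5.25; θ₂ = 0.375 − 0.125·(-5.25) = 1.03125

1.03125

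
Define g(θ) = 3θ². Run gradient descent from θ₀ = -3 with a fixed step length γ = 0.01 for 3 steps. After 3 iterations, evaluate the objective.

18.626484088512

g′(θ) = 6θ
θ₁ = -3 − 0.01·(-18) = -2.82
θ₂ = -2.82 − 0.01·(-16.92) = -2.6508
θ₃ = -2.6508 − 0.01·(-15.9048) = -2.491752
g(-2.491752) = 18.626484088512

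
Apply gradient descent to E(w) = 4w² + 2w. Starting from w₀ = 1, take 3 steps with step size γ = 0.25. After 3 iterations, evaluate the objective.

E′(w) = 8w + 2
Step 1: E′(1) = 10; w₁ = 1 − 0.25·10 = -1.5
Step 2: E′(-1.5) = -10; w₂ = -1.5 − 0.25·(-10) = 1
Step 3: E′(1) = 10; w₃ = 1 − 0.25·10 = -1.5
E(-1.5) = 6

6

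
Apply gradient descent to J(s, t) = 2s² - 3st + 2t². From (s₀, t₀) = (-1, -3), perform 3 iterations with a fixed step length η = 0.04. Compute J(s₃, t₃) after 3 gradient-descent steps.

4.106229645312

∇J = (4s - 3t, -3s + 4t)
Step 1: at (-1, -3), ∇J = (5, -9) → (-1, -3) − 0.04·(5, -9) = (-1.2, -2.64)
Step 2: at (-1.2, -2.64), ∇J = (3.12, -6.96) → (-1.2, -2.64) − 0.04·(3.12, -6.96) = (-1.3248, -2.3616)
Step 3: at (-1.3248, -2.3616), ∇J = (1.7856, -5.472) → (-1.3248, -2.3616) − 0.04·(1.7856, -5.472) = (-1.396224, -2.14272)
J(-1.396224, -2.14272) = 4.106229645312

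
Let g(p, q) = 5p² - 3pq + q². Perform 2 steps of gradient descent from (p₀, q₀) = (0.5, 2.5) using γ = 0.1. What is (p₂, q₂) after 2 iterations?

∇g = (10p - 3q, -3p + 2q)
Step 1: at (0.5, 2.5), ∇g = (-2.5, 3.5) → (0.5, 2.5) − 0.1·(-2.5, 3.5) = (0.75, 2.15)
Step 2: at (0.75, 2.15), ∇g = (1.05, 2.05) → (0.75, 2.15) − 0.1·(1.05, 2.05) = (0.645, 1.945)

(0.645, 1.945)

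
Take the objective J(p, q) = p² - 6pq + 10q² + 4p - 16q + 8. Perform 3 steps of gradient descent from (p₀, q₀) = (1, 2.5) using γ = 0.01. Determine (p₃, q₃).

∇J = (2p - 6q + 4, -6p + 20q - 16)
(p₁, q₁) = (1, 2.5) − 0.01·(-9, 28) = (1.09, 2.22)
(p₂, q₂) = (1.09, 2.22) − 0.01·(-7.14, 21.86) = (1.1614, 2.0014)
(p₃, q₃) = (1.1614, 2.0014) − 0.01·(-5.6856, 17.0596) = (1.218256, 1.830804)

(1.218256, 1.830804)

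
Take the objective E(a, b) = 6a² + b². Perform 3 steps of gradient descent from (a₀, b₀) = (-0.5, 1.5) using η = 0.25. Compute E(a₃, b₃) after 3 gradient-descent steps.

96.03515625

∇E = (12a, 2b)
(a₁, b₁) = (-0.5, 1.5) − 0.25·(-6, 3) = (1, 0.75)
(a₂, b₂) = (1, 0.75) − 0.25·(12, 1.5) = (-2, 0.375)
(a₃, b₃) = (-2, 0.375) − 0.25·(-24, 0.75) = (4, 0.1875)
E(4, 0.1875) = 96.03515625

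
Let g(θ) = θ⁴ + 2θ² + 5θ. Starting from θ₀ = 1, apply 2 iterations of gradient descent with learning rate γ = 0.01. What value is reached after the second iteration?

g′(θ) = 4θ³ + 4θ + 5
Step 1: g′(1) = 13; θ₁ = 1 − 0.01·13 = 0.87
Step 2: g′(0.87) = 11.114012; θ₂ = 0.87 − 0.01·11.114012 = 0.75885988

0.75885988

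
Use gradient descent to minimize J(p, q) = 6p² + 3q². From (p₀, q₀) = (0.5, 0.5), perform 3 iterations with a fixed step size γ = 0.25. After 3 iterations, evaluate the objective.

96.01171875

∇J = (12p, 6q)
(p₁, q₁) = (0.5, 0.5) − 0.25·(6, 3) = (-1, -0.25)
(p₂, q₂) = (-1, -0.25) − 0.25·(-12, -1.5) = (2, 0.125)
(p₃, q₃) = (2, 0.125) − 0.25·(24, 0.75) = (-4, -0.0625)
J(-4, -0.0625) = 96.01171875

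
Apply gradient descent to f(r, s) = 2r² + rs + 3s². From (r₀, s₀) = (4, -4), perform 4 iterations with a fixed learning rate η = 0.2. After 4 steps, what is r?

∇f = (4r + s, r + 6s)
(r₁, s₁) = (4, -4) − 0.2·(12, -20) = (1.6, 0)
(r₂, s₂) = (1.6, 0) − 0.2·(6.4, 1.6) = (0.32, -0.32)
(r₃, s₃) = (0.32, -0.32) − 0.2·(0.96, -1.6) = (0.128, 0)
(r₄, s₄) = (0.128, 0) − 0.2·(0.512, 0.128) = (0.0256, -0.0256)
r = 0.0256

0.0256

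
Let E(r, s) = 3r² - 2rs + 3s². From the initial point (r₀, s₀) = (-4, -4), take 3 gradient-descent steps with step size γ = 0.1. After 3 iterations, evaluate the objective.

2.985984

∇E = (6r - 2s, -2r + 6s)
Step 1: at (-4, -4), ∇E = (-16, -16) → (-4, -4) − 0.1·(-16, -16) = (-2.4, -2.4)
Step 2: at (-2.4, -2.4), ∇E = (-9.6, -9.6) → (-2.4, -2.4) − 0.1·(-9.6, -9.6) = (-1.44, -1.44)
Step 3: at (-1.44, -1.44), ∇E = (-5.76, -5.76) → (-1.44, -1.44) − 0.1·(-5.76, -5.76) = (-0.864, -0.864)
E(-0.864, -0.864) = 2.985984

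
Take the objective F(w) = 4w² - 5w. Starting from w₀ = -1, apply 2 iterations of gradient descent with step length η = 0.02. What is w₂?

F′(w) = 8w - 5
Step 1: F′(-1) = -13; w₁ = -1 − 0.02·(-13) = -0.74
Step 2: F′(-0.74) = -10.92; w₂ = -0.74 − 0.02·(-10.92) = -0.5216

-0.5216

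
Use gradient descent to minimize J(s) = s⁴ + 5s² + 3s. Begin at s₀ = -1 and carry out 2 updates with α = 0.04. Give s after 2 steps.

-0.42790144

J′(s) = 4s³ + 10s + 3
Step 1: J′(-1) = -11; s₁ = -1 − 0.04·(-11) = -0.56
Step 2: J′(-0.56) = -3.302464; s₂ = -0.56 − 0.04·(-3.302464) = -0.42790144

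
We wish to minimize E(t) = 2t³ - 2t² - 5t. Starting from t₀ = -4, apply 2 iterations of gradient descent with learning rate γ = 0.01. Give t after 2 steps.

E′(t) = 6t² - 4t - 5
t₁ = -4 − 0.01·107 = -5.07
t₂ = -5.07 − 0.01·169.5094 = -6.765094

-6.765094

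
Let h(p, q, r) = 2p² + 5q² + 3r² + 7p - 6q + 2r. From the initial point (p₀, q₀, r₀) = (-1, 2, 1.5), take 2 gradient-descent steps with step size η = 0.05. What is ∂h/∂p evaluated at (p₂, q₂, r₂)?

1.92

∇h = (4p + 7, 10q - 6, 6r + 2)
(p₁, q₁, r₁) = (-1, 2, 1.5) − 0.05·(3, 14, 11) = (-1.15, 1.3, 0.95)
(p₂, q₂, r₂) = (-1.15, 1.3, 0.95) − 0.05·(2.4, 7, 7.7) = (-1.27, 0.95, 0.565)
∂h/∂p at (-1.27, 0.95, 0.565) = 1.92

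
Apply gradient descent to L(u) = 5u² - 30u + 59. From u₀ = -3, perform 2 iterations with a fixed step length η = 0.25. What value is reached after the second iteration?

L′(u) = 10u - 30
u₁ = -3 − 0.25·(-60) = 12
u₂ = 12 − 0.25·90 = -10.5

-10.5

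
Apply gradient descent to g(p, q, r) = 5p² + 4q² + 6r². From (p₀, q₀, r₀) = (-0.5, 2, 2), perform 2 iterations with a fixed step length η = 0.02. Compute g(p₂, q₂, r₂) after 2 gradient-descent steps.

16.484864

∇g = (10p, 8q, 12r)
(p₁, q₁, r₁) = (-0.5, 2, 2) − 0.02·(-5, 16, 24) = (-0.4, 1.68, 1.52)
(p₂, q₂, r₂) = (-0.4, 1.68, 1.52) − 0.02·(-4, 13.44, 18.24) = (-0.32, 1.4112, 1.1552)
g(-0.32, 1.4112, 1.1552) = 16.484864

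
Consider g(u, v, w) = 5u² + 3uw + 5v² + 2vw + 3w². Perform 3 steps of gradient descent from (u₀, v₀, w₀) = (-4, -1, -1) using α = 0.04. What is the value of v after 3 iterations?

-0.190656

∇g = (10u + 3w, 10v + 2w, 3u + 2v + 6w)
Step 1: at (-4, -1, -1), ∇g = (-43, -12, -20) → (-4, -1, -1) − 0.04·(-43, -12, -20) = (-2.28, -0.52, -0.2)
Step 2: at (-2.28, -0.52, -0.2), ∇g = (-23.4, -5.6, -9.08) → (-2.28, -0.52, -0.2) − 0.04·(-23.4, -5.6, -9.08) = (-1.344, -0.296, 0.1632)
Step 3: at (-1.344, -0.296, 0.1632), ∇g = (-12.9504, -2.6336, -3.6448) → (-1.344, -0.296, 0.1632) − 0.04·(-12.9504, -2.6336, -3.6448) = (-0.825984, -0.190656, 0.308992)
v = -0.190656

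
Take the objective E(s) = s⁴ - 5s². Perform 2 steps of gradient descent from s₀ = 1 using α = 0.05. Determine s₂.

E′(s) = 4s³ - 10s
Step 1: E′(1) = -6; s₁ = 1 − 0.05·(-6) = 1.3
Step 2: E′(1.3) = -4.212; s₂ = 1.3 − 0.05·(-4.212) = 1.5106

1.5106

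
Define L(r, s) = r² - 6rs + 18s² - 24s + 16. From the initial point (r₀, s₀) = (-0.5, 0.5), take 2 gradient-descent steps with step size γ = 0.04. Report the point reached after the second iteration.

∇L = (2r - 6s, -6r + 36s - 24)
Step 1: at (-0.5, 0.5), ∇L = (-4, -3) → (-0.5, 0.5) − 0.04·(-4, -3) = (-0.34, 0.62)
Step 2: at (-0.34, 0.62), ∇L = (-4.4, 0.36) → (-0.34, 0.62) − 0.04·(-4.4, 0.36) = (-0.164, 0.6056)

(-0.164, 0.6056)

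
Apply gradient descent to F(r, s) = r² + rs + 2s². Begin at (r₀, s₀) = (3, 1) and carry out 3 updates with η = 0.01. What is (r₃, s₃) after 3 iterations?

(2.796223, 0.800339)

∇F = (2r + s, r + 4s)
Step 1: at (3, 1), ∇F = (7, 7) → (3, 1) − 0.01·(7, 7) = (2.93, 0.93)
Step 2: at (2.93, 0.93), ∇F = (6.79, 6.65) → (2.93, 0.93) − 0.01·(6.79, 6.65) = (2.8621, 0.8635)
Step 3: at (2.8621, 0.8635), ∇F = (6.5877, 6.3161) → (2.8621, 0.8635) − 0.01·(6.5877, 6.3161) = (2.796223, 0.800339)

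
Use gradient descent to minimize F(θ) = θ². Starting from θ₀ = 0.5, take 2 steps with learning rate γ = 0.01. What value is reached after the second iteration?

F′(θ) = 2θ
θ₁ = 0.5 − 0.01·1 = 0.49
θ₂ = 0.49 − 0.01·0.98 = 0.4802

0.4802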